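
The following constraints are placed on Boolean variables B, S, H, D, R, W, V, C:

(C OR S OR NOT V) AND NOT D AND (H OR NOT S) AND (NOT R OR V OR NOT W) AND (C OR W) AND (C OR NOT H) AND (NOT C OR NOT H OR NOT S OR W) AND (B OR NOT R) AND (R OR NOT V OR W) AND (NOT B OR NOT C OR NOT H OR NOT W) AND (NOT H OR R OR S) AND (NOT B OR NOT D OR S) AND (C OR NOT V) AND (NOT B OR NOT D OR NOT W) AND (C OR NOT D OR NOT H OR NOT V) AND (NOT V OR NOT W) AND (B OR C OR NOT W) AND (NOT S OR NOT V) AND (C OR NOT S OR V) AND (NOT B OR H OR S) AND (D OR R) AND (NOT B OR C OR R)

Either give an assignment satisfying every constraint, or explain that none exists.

B = True, S = False, H = True, D = False, R = True, W = False, V = False, C = True

Unit clause (NOT D) forces D = False.
In (D OR R) only R is left, so R = True.
In (B OR NOT R) only B is left, so B = True.
Set S = False.
  then (NOT B OR H OR S) forces H = True.
  then (C OR NOT H) forces C = True.
  then (NOT B OR NOT C OR NOT H OR NOT W) forces W = False.
Set V = False.
All clauses satisfied.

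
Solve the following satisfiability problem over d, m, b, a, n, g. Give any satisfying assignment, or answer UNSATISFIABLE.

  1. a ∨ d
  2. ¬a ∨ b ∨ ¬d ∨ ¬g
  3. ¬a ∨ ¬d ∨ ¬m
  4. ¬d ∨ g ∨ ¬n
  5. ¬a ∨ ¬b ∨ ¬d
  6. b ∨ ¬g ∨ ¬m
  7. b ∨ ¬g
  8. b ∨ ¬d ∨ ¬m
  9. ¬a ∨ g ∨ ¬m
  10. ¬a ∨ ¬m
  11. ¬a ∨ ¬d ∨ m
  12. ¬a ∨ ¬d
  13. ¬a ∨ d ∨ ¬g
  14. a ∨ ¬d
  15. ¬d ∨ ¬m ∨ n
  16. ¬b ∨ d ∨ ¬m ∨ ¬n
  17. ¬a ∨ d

UNSATISFIABLE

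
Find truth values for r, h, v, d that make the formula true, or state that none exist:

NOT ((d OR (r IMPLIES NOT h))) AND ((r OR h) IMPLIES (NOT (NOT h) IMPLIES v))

r=T, h=T, v=T, d=F

  NOT ((d OR (r IMPLIES NOT h))) = True
    d OR (r IMPLIES NOT h) = False
      r IMPLIES NOT h = False
        NOT h = False
  (r OR h) IMPLIES (NOT (NOT h) IMPLIES v) = True
    r OR h = True
    NOT (NOT h) IMPLIES v = True
      NOT (NOT h) = True
        NOT h = False
Both conjuncts True, so the formula holds.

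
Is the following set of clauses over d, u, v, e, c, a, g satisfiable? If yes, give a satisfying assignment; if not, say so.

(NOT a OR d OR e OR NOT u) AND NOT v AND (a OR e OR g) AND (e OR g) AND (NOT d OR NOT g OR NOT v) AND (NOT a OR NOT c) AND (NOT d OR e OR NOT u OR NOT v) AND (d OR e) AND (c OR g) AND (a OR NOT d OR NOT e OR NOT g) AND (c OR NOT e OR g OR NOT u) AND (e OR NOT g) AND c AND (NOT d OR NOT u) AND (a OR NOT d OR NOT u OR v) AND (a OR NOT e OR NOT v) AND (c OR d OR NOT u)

Unit clause (NOT v) forces v = False.
Unit clause (c) forces c = True.
In (NOT a OR NOT c) only NOT a is left, so a = False.
Set d = False.
  then (d OR e) forces e = True.
Set u = True.
Set g = True.
All clauses satisfied.

d=F, u=T, v=F, e=T, c=T, a=F, g=T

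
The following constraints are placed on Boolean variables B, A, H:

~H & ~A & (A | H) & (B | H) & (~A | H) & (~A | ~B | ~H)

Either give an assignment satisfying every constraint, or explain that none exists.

Case A = True:
  Clause (~A) is falsified — contradiction.
Case A = False:
  (~H) forces H = False.
  Clause (A | H) is falsified — contradiction.
Both cases fail, so the formula is unsatisfiable.

Unsatisfiable — no assignment works.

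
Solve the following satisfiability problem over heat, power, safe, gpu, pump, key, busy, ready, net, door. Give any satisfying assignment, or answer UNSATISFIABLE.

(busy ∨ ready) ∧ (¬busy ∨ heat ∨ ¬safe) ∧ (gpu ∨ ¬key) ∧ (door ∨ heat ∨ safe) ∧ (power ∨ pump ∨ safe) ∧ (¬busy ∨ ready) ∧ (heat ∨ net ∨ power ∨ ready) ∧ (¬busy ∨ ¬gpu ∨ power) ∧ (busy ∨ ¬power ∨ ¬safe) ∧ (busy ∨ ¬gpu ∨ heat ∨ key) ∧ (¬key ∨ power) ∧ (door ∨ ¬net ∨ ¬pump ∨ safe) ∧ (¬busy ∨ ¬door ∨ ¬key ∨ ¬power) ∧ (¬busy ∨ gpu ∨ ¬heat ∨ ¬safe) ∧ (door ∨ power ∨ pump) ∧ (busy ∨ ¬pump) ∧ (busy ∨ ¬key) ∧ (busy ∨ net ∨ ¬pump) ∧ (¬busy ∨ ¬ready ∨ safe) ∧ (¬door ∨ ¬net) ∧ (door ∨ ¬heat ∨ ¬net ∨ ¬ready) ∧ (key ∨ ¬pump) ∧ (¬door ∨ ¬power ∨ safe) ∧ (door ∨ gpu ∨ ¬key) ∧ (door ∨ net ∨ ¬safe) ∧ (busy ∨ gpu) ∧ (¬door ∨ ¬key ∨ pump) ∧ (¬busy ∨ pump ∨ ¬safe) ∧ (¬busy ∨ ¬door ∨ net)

heat = True, power = True, safe = False, gpu = True, pump = False, key = False, busy = False, ready = True, net = False, door = False

Set heat = True.
Set power = True.
Set safe = False.
  then (¬door ∨ ¬power ∨ safe) forces door = False.
Try gpu = False:
  (gpu ∨ ¬key) forces key = False.
  (key ∨ ¬pump) forces pump = False.
  (busy ∨ gpu) forces busy = True.
  (¬busy ∨ ready) forces ready = True.
  clause (¬busy ∨ ¬ready ∨ safe) is falsified — backtrack.
So gpu = True.
Set pump = False.
Try key = True:
  (busy ∨ ¬key) forces busy = True.
  (¬busy ∨ ready) forces ready = True.
  clause (¬busy ∨ ¬ready ∨ safe) is falsified — backtrack.
So key = False.
Set busy = False.
  then (busy ∨ ready) forces ready = True.
  then (door ∨ ¬heat ∨ ¬net ∨ ¬ready) forces net = False.
All clauses satisfied.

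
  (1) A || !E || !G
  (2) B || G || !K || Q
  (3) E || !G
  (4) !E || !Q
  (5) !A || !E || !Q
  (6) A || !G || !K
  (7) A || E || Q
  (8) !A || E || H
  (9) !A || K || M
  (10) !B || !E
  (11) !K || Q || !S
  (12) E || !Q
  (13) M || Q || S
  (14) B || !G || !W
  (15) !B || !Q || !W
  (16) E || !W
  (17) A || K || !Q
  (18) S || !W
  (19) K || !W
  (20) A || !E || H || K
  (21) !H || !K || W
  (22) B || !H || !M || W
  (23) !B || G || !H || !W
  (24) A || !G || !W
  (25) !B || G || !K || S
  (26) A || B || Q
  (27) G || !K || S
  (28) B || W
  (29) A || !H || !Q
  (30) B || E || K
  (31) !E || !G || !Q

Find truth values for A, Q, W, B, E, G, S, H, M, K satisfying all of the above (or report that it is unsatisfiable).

A=T, Q=F, W=F, B=T, E=F, G=F, S=T, H=T, M=T, K=F

Set A = True.
Try Q = True:
  (!E || !Q) forces E = False.
  clause (E || !Q) is falsified — backtrack.
So Q = False.
Set W = False.
  then (B || W) forces B = True.
  then (!B || !E) forces E = False.
  then (E || !G) forces G = False.
  then (!A || E || H) forces H = True.
  then (!H || !K || W) forces K = False.
  then (!A || K || M) forces M = True.
Set S = True.
All clauses satisfied.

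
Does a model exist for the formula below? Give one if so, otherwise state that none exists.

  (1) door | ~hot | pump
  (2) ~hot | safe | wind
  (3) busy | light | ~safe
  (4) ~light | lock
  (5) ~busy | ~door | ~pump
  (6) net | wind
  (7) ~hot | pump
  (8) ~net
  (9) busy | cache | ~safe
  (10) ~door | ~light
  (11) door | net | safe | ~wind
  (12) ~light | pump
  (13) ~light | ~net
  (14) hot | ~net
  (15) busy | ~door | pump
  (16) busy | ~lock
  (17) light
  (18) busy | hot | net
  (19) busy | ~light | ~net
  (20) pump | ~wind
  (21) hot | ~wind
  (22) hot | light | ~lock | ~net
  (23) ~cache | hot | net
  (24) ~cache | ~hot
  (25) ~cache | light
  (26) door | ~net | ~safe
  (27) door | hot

Unit clause (~net) forces net = False.
Unit clause (light) forces light = True.
In (~light | lock) only lock is left, so lock = True.
In (net | wind) only wind is left, so wind = True.
In (~door | ~light) only ~door is left, so door = False.
In (door | net | safe | ~wind) only safe is left, so safe = True.
In (~light | pump) only pump is left, so pump = True.
In (busy | ~lock) only busy is left, so busy = True.
In (hot | ~wind) only hot is left, so hot = True.
In (~cache | ~hot) only ~cache is left, so cache = False.
All clauses satisfied.

wind: True, light: True, net: False, pump: True, lock: True, busy: True, door: False, cache: False, hot: True, safe: True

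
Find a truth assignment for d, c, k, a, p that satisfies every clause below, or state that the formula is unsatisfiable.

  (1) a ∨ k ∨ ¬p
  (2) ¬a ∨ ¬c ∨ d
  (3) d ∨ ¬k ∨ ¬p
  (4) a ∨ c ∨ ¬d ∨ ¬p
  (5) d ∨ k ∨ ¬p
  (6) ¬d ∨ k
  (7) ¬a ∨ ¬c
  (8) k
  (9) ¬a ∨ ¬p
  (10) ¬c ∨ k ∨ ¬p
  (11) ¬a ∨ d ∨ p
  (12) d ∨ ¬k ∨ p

Unit clause (k) forces k = True.
Try d = False:
  (d ∨ ¬k ∨ ¬p) forces p = False.
  clause (d ∨ ¬k ∨ p) is falsified — backtrack.
So d = True.
Set c = False.
Set a = True.
  then (¬a ∨ ¬p) forces p = False.
All clauses satisfied.

d = True, c = False, k = True, a = True, p = False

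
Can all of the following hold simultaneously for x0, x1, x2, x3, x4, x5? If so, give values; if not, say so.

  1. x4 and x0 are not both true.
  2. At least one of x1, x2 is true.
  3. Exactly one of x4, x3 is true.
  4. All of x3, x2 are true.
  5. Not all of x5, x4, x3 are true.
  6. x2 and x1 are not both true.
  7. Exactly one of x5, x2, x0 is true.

x0=F, x1=F, x2=T, x3=T, x4=F, x5=F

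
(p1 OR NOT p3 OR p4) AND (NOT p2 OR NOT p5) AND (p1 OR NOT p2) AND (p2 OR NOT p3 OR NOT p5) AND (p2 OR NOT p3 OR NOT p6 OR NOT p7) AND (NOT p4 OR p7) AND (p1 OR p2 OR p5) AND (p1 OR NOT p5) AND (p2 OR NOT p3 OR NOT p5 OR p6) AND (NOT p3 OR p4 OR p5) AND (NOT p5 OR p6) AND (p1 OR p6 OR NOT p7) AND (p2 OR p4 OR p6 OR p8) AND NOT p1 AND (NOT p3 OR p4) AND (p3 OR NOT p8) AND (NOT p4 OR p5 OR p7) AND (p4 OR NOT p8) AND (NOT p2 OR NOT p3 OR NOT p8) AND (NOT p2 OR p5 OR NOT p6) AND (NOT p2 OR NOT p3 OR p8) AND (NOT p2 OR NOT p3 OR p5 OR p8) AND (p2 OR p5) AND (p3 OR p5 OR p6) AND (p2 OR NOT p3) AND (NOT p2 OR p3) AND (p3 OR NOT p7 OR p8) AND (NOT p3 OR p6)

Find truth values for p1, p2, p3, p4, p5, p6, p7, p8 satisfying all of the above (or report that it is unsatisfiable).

Case p1 = True:
  Clause (NOT p1) is falsified — contradiction.
Case p1 = False:
  (p1 OR NOT p2) forces p2 = False.
  (p1 OR p2 OR p5) forces p5 = True.
  Clause (p1 OR NOT p5) is falsified — contradiction.
Both cases fail, so the formula is unsatisfiable.

UNSATISFIABLE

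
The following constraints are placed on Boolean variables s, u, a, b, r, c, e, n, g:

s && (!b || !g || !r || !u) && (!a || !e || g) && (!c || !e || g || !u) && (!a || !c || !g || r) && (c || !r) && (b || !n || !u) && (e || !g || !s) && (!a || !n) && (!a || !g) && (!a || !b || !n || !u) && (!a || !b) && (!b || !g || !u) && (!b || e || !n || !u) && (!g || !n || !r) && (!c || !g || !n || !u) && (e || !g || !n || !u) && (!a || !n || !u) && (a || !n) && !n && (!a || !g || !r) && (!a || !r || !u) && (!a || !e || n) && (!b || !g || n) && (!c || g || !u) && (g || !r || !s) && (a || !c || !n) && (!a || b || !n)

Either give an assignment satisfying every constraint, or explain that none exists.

s = True; u = False; a = False; b = True; r = False; c = False; e = False; n = False; g = False

Unit clause (s) forces s = True.
Unit clause (!n) forces n = False.
Set u = False.
Set a = False.
Set b = True.
  then (!b || !g || n) forces g = False.
  then (g || !r || !s) forces r = False.
Set c = False.
Set e = False.
All clauses satisfied.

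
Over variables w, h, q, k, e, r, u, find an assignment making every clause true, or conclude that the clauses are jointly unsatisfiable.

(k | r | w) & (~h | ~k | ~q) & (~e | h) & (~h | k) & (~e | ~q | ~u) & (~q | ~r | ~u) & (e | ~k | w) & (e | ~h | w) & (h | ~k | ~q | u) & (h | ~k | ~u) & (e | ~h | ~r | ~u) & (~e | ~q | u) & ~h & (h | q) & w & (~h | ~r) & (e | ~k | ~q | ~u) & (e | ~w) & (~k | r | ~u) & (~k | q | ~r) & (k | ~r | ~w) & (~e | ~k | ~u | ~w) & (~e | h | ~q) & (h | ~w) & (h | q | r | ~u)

The formula is unsatisfiable.

Case w = True:
  (~h) forces h = False.
  Clause (h | ~w) is falsified — contradiction.
Case w = False:
  Clause (w) is falsified — contradiction.
Both cases fail, so the formula is unsatisfiable.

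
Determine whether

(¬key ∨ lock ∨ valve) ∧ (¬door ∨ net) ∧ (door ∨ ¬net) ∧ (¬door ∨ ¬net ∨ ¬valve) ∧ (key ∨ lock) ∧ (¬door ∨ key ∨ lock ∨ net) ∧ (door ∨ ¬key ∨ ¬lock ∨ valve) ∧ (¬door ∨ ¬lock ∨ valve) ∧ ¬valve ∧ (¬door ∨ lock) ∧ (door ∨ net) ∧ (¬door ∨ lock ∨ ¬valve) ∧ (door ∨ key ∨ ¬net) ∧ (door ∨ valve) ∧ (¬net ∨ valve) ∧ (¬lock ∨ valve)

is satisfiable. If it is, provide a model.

Case valve = True:
  Clause (¬valve) is falsified — contradiction.
Case valve = False:
  (door ∨ valve) forces door = True.
  (¬door ∨ net) forces net = True.
  Clause (¬net ∨ valve) is falsified — contradiction.
Both cases fail, so the formula is unsatisfiable.

Unsatisfiable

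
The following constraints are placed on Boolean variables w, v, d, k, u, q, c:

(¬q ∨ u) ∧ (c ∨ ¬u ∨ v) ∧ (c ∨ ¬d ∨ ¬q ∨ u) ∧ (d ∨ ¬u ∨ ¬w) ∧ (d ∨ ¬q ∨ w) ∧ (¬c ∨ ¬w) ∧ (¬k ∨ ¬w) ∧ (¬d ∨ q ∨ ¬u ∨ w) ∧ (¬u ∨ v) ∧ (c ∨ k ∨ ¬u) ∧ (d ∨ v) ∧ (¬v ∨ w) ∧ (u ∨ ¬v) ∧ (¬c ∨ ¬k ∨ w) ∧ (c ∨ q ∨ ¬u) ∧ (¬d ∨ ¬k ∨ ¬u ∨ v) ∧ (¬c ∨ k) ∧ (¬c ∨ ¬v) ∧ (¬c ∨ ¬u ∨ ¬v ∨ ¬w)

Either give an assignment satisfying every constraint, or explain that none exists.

Set w = True.
  then (¬c ∨ ¬w) forces c = False.
  then (¬k ∨ ¬w) forces k = False.
  then (c ∨ k ∨ ¬u) forces u = False.
  then (u ∨ ¬v) forces v = False.
  then (¬q ∨ u) forces q = False.
  then (d ∨ v) forces d = True.
All clauses satisfied.

w: True; v: False; d: True; k: False; u: False; q: False; c: False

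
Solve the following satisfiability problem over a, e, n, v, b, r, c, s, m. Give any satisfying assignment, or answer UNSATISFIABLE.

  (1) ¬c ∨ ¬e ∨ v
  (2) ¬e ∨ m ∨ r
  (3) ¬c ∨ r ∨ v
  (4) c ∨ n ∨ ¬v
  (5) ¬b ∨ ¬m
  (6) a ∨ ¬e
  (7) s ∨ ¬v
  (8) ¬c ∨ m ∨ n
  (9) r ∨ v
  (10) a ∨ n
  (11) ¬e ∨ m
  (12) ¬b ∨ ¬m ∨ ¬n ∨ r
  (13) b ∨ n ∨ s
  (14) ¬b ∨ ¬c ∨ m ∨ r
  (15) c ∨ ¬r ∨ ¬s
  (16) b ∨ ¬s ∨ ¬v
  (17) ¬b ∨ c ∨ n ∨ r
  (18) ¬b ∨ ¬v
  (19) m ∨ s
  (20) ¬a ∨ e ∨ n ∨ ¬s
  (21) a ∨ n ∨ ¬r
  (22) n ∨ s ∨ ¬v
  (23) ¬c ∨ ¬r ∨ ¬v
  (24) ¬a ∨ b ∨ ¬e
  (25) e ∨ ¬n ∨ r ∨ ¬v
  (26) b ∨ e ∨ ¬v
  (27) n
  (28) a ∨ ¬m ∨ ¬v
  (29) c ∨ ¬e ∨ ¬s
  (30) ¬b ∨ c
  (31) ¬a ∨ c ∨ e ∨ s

a = True, e = False, n = True, v = False, b = False, r = True, c = True, s = False, m = True

Unit clause (n) forces n = True.
Set a = True.
Try e = True:
  (¬e ∨ m) forces m = True.
  (¬b ∨ ¬m) forces b = False.
  clause (¬a ∨ b ∨ ¬e) is falsified — backtrack.
So e = False.
Set v = False.
  then (r ∨ v) forces r = True.
Set b = False.
Try c = False:
  (c ∨ ¬r ∨ ¬s) forces s = False.
  clause (¬a ∨ c ∨ e ∨ s) is falsified — backtrack.
So c = True.
Set s = False.
  then (m ∨ s) forces m = True.
All clauses satisfied.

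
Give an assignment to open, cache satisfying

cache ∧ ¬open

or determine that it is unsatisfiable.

open: False, cache: True

  ¬open = True
Both conjuncts True, so the formula holds.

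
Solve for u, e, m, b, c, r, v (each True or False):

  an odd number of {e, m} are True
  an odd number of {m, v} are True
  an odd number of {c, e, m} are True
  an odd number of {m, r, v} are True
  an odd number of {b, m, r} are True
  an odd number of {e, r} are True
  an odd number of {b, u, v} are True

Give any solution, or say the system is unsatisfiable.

u=T; e=T; m=F; b=T; c=F; r=F; v=T

{e, m}: 1 true → odd ✓
{m, v}: 1 true → odd ✓
{c, e, m}: 1 true → odd ✓
{m, r, v}: 1 true → odd ✓
{b, m, r}: 1 true → odd ✓
{e, r}: 1 true → odd ✓
{b, u, v}: 3 true → odd ✓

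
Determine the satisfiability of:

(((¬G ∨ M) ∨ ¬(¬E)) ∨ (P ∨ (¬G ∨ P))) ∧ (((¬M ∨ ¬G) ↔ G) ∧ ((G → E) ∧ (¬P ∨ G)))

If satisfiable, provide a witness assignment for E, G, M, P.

E: True; G: True; M: False; P: False

  ((¬G ∨ M) ∨ ¬(¬E)) ∨ (P ∨ (¬G ∨ P)) = True
    (¬G ∨ M) ∨ ¬(¬E) = True
      ¬G ∨ M = False
        ¬G = False
      ¬(¬E) = True
        ¬E = False
    P ∨ (¬G ∨ P) = False
      ¬G ∨ P = False
        ¬G = False
  ((¬M ∨ ¬G) ↔ G) ∧ ((G → E) ∧ (¬P ∨ G)) = True
    (¬M ∨ ¬G) ↔ G = True
      ¬M ∨ ¬G = True
        ¬M = True
        ¬G = False
    (G → E) ∧ (¬P ∨ G) = True
      G → E = True
      ¬P ∨ G = True
        ¬P = True
Both conjuncts True, so the formula holds.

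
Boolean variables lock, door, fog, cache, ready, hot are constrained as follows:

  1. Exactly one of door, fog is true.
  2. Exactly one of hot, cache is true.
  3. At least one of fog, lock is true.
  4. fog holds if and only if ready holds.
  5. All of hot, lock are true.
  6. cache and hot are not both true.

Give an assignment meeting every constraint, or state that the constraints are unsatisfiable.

lock: True, door: True, fog: False, cache: False, ready: False, hot: True

  (1) {door, fog}: 1 true — exactly one ✓
  (2) {hot, cache}: 1 true — exactly one ✓
  (3) {fog, lock}: 1 true — at least one ✓
  (4) fog=F, ready=F — same ✓
  (5) {hot, lock}: all 2 true ✓
  (6) cache=F, hot=T — not both ✓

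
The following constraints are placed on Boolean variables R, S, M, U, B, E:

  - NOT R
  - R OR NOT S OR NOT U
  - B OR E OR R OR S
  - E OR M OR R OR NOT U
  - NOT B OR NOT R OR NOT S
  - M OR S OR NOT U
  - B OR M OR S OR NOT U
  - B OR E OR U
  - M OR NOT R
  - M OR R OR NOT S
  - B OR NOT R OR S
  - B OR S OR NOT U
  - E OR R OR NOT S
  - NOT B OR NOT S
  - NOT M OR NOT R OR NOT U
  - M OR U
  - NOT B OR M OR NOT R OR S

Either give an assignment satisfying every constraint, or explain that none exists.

Unit clause (NOT R) forces R = False.
Set S = False.
Try M = False:
  (M OR S OR NOT U) forces U = False.
  clause (M OR U) is falsified — backtrack.
So M = True.
Set U = False.
Set B = False.
  then (B OR E OR R OR S) forces E = True.
All clauses satisfied.

R = False, S = False, M = True, U = False, B = False, E = True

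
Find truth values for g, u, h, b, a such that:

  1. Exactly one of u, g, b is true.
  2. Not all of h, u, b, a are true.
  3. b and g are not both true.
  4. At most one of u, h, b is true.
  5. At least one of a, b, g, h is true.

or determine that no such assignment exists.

g = False, u = True, h = False, b = False, a = True

  (1) {u, g, b}: 1 true — exactly one ✓
  (2) {h, u, b, a}: 2/4 true — not all ✓
  (3) b=F, g=F — not both ✓
  (4) {u, h, b}: 1 true — at most one ✓
  (5) {a, b, g, h}: 1 true — at least one ✓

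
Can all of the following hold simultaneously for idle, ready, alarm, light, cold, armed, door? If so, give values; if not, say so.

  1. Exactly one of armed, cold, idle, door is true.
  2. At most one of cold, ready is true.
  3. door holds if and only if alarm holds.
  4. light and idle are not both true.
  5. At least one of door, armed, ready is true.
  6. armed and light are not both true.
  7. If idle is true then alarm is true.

idle: False; ready: True; alarm: True; light: False; cold: False; armed: False; door: True

  (1) {armed, cold, idle, door}: 1 true — exactly one ✓
  (2) {cold, ready}: 1 true — at most one ✓
  (3) door=T, alarm=T — same ✓
  (4) light=F, idle=F — not both ✓
  (5) {door, armed, ready}: 2 true — at least one ✓
  (6) armed=F, light=F — not both ✓
  (7) idle=F ⇒ alarm: vacuous ✓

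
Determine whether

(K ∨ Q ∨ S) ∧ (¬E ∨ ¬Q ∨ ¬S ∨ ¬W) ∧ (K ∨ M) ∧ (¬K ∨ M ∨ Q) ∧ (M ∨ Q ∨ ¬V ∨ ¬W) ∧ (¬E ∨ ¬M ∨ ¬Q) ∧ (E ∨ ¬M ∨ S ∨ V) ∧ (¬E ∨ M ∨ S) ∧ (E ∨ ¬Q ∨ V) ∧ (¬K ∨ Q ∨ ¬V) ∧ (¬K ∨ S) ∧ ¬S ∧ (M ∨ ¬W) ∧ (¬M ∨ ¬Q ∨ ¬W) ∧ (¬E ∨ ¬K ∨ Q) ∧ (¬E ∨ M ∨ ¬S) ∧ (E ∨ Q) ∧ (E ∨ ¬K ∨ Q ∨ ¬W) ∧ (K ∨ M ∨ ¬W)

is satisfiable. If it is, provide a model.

S: False, Q: True, M: True, K: False, E: False, W: False, V: True

Unit clause (¬S) forces S = False.
In (¬K ∨ S) only ¬K is left, so K = False.
In (K ∨ Q ∨ S) only Q is left, so Q = True.
In (K ∨ M) only M is left, so M = True.
In (¬E ∨ ¬M ∨ ¬Q) only ¬E is left, so E = False.
In (E ∨ ¬M ∨ S ∨ V) only V is left, so V = True.
In (¬M ∨ ¬Q ∨ ¬W) only ¬W is left, so W = False.
All clauses satisfied.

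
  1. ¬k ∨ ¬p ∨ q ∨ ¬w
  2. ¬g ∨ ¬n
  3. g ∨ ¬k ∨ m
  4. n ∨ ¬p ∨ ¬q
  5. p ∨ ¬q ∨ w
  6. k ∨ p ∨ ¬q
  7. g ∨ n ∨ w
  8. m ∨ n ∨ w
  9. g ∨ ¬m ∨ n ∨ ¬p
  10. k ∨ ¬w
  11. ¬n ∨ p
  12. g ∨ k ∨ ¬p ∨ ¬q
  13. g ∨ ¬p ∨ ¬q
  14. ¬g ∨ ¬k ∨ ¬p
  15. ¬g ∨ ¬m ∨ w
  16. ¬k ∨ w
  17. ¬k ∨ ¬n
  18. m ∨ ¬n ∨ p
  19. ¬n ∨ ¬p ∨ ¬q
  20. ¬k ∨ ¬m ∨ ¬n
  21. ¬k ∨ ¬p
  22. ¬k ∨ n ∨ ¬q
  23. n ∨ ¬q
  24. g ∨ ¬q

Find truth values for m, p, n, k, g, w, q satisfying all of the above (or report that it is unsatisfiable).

m = True; p = False; n = False; k = True; g = False; w = True; q = False

Set m = True.
Set p = False.
  then (¬n ∨ p) forces n = False.
  then (n ∨ ¬q) forces q = False.
Try k = False:
  (k ∨ ¬w) forces w = False.
  (g ∨ n ∨ w) forces g = True.
  clause (¬g ∨ ¬m ∨ w) is falsified — backtrack.
So k = True.
  then (¬k ∨ w) forces w = True.
Set g = False.
All clauses satisfied.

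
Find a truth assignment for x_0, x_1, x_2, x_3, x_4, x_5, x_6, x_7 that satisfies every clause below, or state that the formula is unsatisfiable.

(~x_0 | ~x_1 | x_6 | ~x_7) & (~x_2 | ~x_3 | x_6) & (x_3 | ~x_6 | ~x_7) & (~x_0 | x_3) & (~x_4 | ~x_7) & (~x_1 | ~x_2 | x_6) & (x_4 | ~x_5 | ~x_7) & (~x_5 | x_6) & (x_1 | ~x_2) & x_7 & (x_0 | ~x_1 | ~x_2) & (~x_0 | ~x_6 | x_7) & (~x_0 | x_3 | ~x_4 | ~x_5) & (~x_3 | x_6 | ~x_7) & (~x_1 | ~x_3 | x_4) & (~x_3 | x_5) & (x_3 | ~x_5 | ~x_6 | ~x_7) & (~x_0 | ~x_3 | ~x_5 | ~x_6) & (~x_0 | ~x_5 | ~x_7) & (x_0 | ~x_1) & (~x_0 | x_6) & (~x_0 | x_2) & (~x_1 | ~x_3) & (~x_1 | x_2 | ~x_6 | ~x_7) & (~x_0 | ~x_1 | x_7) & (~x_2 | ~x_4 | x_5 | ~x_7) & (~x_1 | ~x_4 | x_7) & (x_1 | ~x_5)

Unit clause (x_7) forces x_7 = True.
In (~x_4 | ~x_7) only ~x_4 is left, so x_4 = False.
In (x_4 | ~x_5 | ~x_7) only ~x_5 is left, so x_5 = False.
In (~x_3 | x_5) only ~x_3 is left, so x_3 = False.
In (x_3 | ~x_6 | ~x_7) only ~x_6 is left, so x_6 = False.
In (~x_0 | x_3) only ~x_0 is left, so x_0 = False.
In (x_0 | ~x_1) only ~x_1 is left, so x_1 = False.
In (x_1 | ~x_2) only ~x_2 is left, so x_2 = False.
All clauses satisfied.

x_0: False; x_1: False; x_2: False; x_3: False; x_4: False; x_5: False; x_6: False; x_7: True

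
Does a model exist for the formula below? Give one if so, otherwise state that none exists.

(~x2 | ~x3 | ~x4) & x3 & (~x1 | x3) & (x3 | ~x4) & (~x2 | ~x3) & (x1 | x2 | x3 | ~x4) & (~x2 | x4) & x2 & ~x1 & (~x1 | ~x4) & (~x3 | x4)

The formula is unsatisfiable.

Case x2 = True:
  (x3) forces x3 = True.
  Clause (~x2 | ~x3) is falsified — contradiction.
Case x2 = False:
  Clause (x2) is falsified — contradiction.
Both cases fail, so the formula is unsatisfiable.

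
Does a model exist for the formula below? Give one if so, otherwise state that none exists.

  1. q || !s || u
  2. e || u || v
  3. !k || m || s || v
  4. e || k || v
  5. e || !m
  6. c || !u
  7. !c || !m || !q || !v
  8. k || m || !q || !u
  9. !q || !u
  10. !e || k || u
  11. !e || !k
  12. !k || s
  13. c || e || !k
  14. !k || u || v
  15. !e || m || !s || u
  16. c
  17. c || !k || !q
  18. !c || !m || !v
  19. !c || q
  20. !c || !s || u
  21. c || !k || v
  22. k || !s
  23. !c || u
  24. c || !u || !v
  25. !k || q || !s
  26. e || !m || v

Case c = True:
  (!c || q) forces q = True.
  (!q || !u) forces u = False.
  Clause (!c || u) is falsified — contradiction.
Case c = False:
  Clause (c) is falsified — contradiction.
Both cases fail, so the formula is unsatisfiable.

The formula is unsatisfiable.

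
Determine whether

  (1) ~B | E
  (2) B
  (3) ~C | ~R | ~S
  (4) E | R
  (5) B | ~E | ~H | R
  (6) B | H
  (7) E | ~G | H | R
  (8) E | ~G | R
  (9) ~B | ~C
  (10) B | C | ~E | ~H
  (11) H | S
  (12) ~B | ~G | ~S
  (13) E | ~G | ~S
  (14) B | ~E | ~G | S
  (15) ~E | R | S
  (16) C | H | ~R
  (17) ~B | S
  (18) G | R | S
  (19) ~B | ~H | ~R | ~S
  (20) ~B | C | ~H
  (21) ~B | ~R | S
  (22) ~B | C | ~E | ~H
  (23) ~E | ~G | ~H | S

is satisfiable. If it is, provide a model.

Unit clause (B) forces B = True.
In (~B | ~C) only ~C is left, so C = False.
In (~B | S) only S is left, so S = True.
In (~B | C | ~H) only ~H is left, so H = False.
In (~B | E) only E is left, so E = True.
In (~B | ~G | ~S) only ~G is left, so G = False.
In (C | H | ~R) only ~R is left, so R = False.
All clauses satisfied.

S=T; G=F; B=T; R=F; H=F; C=F; E=T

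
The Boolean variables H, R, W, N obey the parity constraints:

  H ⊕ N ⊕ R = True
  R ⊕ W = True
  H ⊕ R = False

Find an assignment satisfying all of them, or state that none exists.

H: False, R: False, W: True, N: True

H ⊕ N ⊕ R = F ⊕ T ⊕ F = True ✓
R ⊕ W = F ⊕ T = True ✓
H ⊕ R = F ⊕ F = False ✓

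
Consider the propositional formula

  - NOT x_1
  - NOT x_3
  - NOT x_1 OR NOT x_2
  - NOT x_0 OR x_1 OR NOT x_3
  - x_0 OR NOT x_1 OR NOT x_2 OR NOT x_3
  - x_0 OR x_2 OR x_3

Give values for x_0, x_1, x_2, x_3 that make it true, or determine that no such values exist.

Unit clause (NOT x_1) forces x_1 = False.
Unit clause (NOT x_3) forces x_3 = False.
Set x_0 = False.
  then (x_0 OR x_2 OR x_3) forces x_2 = True.
Check each clause:
  (NOT x_1): NOT x_1 holds.
  (NOT x_3): NOT x_3 holds.
  (NOT x_1 OR NOT x_2): NOT x_1 holds.
  (NOT x_0 OR x_1 OR NOT x_3): NOT x_0 holds.
  (x_0 OR NOT x_1 OR NOT x_2 OR NOT x_3): NOT x_1 holds.
  (x_0 OR x_2 OR x_3): x_2 holds.
All clauses satisfied.

x_0: False, x_1: False, x_2: True, x_3: False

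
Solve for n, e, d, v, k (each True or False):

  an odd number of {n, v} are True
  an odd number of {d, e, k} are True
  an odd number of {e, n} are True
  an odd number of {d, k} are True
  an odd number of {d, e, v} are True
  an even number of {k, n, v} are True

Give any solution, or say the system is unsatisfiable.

Adding constraints 3, 4, 5, 6 mod 2: every variable appears an even number of times on the left, so the left side is 0.
But the right sides sum to 1 (mod 2). 0 ≠ 1 — the system is inconsistent.

Unsatisfiable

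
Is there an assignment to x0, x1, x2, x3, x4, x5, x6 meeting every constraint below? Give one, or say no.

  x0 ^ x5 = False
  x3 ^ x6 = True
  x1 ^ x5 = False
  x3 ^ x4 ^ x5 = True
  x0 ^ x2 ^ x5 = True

x0 = True, x1 = True, x2 = True, x3 = False, x4 = False, x5 = True, x6 = True

x0 ^ x5 = T ^ T = False ✓
x3 ^ x6 = F ^ T = True ✓
x1 ^ x5 = T ^ T = False ✓
x3 ^ x4 ^ x5 = F ^ F ^ T = True ✓
x0 ^ x2 ^ x5 = T ^ T ^ T = True ✓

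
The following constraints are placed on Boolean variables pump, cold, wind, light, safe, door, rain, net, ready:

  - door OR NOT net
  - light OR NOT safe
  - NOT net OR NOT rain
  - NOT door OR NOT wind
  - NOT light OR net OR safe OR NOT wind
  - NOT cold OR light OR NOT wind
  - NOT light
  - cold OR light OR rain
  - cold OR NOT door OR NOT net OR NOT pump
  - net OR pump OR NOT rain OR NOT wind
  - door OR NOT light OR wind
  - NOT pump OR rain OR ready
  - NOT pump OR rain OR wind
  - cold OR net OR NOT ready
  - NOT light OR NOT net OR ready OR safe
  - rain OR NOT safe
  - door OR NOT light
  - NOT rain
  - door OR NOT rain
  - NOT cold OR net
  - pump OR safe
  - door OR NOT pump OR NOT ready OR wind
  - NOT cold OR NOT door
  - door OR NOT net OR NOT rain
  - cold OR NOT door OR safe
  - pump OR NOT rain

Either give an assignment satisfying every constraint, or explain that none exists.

Unsatisfiable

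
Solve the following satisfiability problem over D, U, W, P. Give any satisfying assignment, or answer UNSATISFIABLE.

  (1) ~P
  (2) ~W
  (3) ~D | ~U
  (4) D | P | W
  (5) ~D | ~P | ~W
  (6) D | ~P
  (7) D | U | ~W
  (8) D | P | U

D: True; U: False; W: False; P: False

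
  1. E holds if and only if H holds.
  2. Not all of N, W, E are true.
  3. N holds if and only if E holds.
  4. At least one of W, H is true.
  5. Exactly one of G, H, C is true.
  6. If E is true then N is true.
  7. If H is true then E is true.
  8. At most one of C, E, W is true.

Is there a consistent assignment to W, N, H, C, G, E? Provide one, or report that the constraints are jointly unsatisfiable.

W = False; N = True; H = True; C = False; G = False; E = True

  (1) E=T, H=T — same ✓
  (2) {N, W, E}: 2/3 true — not all ✓
  (3) N=T, E=T — same ✓
  (4) {W, H}: 1 true — at least one ✓
  (5) {G, H, C}: 1 true — exactly one ✓
  (6) E=T ⇒ N: T ✓
  (7) H=T ⇒ E: T ✓
  (8) {C, E, W}: 1 true — at most one ✓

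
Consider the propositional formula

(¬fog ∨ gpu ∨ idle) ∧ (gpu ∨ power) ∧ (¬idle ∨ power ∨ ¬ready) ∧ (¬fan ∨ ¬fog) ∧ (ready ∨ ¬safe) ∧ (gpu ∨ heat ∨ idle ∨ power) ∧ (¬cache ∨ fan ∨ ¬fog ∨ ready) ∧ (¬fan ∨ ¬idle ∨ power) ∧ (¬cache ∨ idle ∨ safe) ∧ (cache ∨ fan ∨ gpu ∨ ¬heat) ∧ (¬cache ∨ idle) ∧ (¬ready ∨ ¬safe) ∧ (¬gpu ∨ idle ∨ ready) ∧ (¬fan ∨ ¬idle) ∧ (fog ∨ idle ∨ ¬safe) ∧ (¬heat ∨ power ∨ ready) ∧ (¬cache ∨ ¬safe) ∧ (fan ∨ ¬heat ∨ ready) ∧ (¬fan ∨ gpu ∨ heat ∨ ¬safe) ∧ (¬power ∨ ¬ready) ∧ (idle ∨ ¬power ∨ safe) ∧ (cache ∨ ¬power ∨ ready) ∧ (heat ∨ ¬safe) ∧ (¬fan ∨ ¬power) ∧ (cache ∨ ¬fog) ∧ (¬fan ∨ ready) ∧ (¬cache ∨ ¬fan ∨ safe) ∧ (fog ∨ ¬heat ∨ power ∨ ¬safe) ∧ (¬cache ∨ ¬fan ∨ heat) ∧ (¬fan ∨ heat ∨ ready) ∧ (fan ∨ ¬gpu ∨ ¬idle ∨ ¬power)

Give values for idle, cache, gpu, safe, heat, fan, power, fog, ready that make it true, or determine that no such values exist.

Set idle = False.
  then (¬cache ∨ idle) forces cache = False.
  then (cache ∨ ¬fog) forces fog = False.
  then (fog ∨ idle ∨ ¬safe) forces safe = False.
  then (idle ∨ ¬power ∨ safe) forces power = False.
  then (gpu ∨ power) forces gpu = True.
  then (¬gpu ∨ idle ∨ ready) forces ready = True.
Set heat = True.
Set fan = True.
All clauses satisfied.

idle=F, cache=F, gpu=T, safe=F, heat=T, fan=T, power=F, fog=F, ready=T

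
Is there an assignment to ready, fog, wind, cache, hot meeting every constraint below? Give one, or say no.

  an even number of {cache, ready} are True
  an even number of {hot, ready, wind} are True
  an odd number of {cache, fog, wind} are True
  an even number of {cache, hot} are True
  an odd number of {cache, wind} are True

ready = True, fog = False, wind = False, cache = True, hot = True

{cache, ready}: 2 true → even ✓
{hot, ready, wind}: 2 true → even ✓
{cache, fog, wind}: 1 true → odd ✓
{cache, hot}: 2 true → even ✓
{cache, wind}: 1 true → odd ✓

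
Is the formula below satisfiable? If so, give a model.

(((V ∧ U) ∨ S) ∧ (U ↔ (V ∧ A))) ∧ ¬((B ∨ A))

V = True; S = True; A = False; U = False; B = False

  ((V ∧ U) ∨ S) ∧ (U ↔ (V ∧ A)) = True
    (V ∧ U) ∨ S = True
      V ∧ U = False
    U ↔ (V ∧ A) = True
      V ∧ A = False
  ¬((B ∨ A)) = True
    B ∨ A = False
Both conjuncts True, so the formula holds.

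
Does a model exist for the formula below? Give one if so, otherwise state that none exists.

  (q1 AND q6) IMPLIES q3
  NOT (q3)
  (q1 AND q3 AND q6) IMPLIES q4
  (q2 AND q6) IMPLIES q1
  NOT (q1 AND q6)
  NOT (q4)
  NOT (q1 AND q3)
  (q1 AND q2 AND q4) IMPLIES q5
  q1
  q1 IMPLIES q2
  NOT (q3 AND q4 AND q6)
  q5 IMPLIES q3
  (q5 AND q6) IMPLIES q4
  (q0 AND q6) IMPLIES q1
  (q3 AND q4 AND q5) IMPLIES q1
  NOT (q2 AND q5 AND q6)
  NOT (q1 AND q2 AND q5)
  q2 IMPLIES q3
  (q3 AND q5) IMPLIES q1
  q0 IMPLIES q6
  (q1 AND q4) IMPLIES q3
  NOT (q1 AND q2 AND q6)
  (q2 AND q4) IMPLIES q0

Case q1 = True:
  (NOT q1 OR NOT q3) forces q3 = False.
  (NOT q2 OR q3) forces q2 = False.
  Clause (NOT q1 OR q2) is falsified — contradiction.
Case q1 = False:
  Clause (q1) is falsified — contradiction.
Both cases fail, so the formula is unsatisfiable.

The formula is unsatisfiable.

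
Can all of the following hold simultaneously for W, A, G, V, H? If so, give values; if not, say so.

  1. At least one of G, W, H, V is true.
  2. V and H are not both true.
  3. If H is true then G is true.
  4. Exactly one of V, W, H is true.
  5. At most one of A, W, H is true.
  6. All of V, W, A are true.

Case W = True:
  (4) with W=T forces V = False.
  Constraint (6) is violated (V=F) — contradiction.
Case W = False:
  Constraint (6) is violated (W=F) — contradiction.
Both cases fail — unsatisfiable.

The formula is unsatisfiable.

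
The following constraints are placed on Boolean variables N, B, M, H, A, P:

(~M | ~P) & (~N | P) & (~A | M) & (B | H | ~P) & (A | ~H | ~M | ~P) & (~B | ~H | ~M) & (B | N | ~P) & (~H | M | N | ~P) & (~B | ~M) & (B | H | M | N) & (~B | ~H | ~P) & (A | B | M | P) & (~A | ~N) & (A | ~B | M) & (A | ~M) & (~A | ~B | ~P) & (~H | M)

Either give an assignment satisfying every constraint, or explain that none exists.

N = False; B = False; M = True; H = False; A = True; P = False

Set N = False.
Try B = True:
  (~B | ~M) forces M = False.
  (~A | M) forces A = False.
  clause (A | ~B | M) is falsified — backtrack.
So B = False.
  then (B | N | ~P) forces P = False.
Set M = True.
  then (A | ~M) forces A = True.
Set H = False.
All clauses satisfied.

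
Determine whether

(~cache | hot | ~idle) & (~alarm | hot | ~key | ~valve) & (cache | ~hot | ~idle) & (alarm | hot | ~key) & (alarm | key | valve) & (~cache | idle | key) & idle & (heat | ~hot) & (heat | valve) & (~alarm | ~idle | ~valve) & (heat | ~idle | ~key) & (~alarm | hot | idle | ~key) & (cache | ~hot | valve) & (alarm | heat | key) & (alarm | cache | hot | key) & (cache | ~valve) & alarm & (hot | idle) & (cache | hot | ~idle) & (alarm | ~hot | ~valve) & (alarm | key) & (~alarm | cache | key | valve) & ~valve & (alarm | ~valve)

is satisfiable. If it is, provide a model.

Unit clause (idle) forces idle = True.
Unit clause (alarm) forces alarm = True.
Unit clause (~valve) forces valve = False.
In (heat | valve) only heat is left, so heat = True.
Set hot = True.
  then (cache | ~hot | ~idle) forces cache = True.
Set key = True.
All clauses satisfied.

valve=F, heat=T, hot=T, cache=T, key=T, alarm=T, idle=T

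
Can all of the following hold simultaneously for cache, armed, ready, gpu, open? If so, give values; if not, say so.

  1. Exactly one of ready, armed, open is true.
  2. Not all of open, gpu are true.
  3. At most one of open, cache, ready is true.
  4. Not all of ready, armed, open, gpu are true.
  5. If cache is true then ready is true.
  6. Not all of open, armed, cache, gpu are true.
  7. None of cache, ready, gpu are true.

cache = False, armed = False, ready = False, gpu = False, open = True

  (1) {ready, armed, open}: 1 true — exactly one ✓
  (2) {open, gpu}: 1/2 true — not all ✓
  (3) {open, cache, ready}: 1 true — at most one ✓
  (4) {ready, armed, open, gpu}: 1/4 true — not all ✓
  (5) cache=F ⇒ ready: vacuous ✓
  (6) {open, armed, cache, gpu}: 1/4 true — not all ✓
  (7) {cache, ready, gpu}: 0 true — none ✓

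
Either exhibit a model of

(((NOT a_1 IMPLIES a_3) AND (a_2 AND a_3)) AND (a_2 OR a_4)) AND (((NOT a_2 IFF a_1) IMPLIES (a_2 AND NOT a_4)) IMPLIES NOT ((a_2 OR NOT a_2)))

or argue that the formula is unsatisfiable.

a_1=F, a_2=T, a_3=T, a_4=T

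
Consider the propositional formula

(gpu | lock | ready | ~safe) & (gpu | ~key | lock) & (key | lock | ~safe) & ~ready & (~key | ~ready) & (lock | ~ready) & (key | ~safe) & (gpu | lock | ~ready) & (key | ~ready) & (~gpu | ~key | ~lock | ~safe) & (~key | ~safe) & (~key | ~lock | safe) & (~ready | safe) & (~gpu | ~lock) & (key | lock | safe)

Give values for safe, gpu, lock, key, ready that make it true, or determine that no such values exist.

safe: False, gpu: True, lock: False, key: True, ready: False

Unit clause (~ready) forces ready = False.
Set safe = False.
Set gpu = True.
  then (~gpu | ~lock) forces lock = False.
  then (key | lock | safe) forces key = True.
All clauses satisfied.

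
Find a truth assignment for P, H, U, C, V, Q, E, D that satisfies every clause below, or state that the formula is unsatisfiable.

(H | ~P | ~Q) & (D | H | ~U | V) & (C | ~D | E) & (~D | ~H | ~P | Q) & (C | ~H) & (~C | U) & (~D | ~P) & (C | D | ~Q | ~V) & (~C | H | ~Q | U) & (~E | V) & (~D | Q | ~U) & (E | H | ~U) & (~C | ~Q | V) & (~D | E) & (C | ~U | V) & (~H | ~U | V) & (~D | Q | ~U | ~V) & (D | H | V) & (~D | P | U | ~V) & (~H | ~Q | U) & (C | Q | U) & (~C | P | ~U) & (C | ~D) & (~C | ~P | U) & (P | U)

P=T, H=T, U=T, C=T, V=T, Q=F, E=F, D=F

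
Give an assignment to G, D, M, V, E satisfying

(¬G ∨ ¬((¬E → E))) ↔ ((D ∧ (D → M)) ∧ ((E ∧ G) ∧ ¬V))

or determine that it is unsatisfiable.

G: True, D: True, M: False, V: False, E: True

  (¬G ∨ ¬((¬E → E))) ↔ ((D ∧ (D → M)) ∧ ((E ∧ G) ∧ ¬V)) = True
    ¬G ∨ ¬((¬E → E)) = False
      ¬G = False
      ¬((¬E → E)) = False
        ¬E → E = True
          ¬E = False
    (D ∧ (D → M)) ∧ ((E ∧ G) ∧ ¬V) = False
      D ∧ (D → M) = False
        D → M = False
      (E ∧ G) ∧ ¬V = True
        E ∧ G = True
        ¬V = True
The formula evaluates to True.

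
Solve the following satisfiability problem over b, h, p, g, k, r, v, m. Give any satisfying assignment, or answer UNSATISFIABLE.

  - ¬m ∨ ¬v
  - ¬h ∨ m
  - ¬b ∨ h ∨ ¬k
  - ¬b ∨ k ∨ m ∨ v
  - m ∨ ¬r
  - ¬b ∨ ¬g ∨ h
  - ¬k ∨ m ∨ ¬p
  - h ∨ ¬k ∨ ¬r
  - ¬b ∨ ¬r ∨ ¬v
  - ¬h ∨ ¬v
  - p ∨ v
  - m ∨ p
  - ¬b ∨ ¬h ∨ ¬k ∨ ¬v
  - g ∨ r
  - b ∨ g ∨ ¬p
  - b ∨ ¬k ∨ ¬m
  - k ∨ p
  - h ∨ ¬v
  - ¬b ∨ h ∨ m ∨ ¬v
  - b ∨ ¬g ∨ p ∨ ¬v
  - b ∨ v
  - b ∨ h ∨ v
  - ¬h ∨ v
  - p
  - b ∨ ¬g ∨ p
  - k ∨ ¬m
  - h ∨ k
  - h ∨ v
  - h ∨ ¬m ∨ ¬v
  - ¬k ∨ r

The formula is unsatisfiable.

Case h = True:
  (¬h ∨ m) forces m = True.
  (¬m ∨ ¬v) forces v = False.
  Clause (¬h ∨ v) is falsified — contradiction.
Case h = False:
  (h ∨ ¬v) forces v = False.
  Clause (h ∨ v) is falsified — contradiction.
Both cases fail, so the formula is unsatisfiable.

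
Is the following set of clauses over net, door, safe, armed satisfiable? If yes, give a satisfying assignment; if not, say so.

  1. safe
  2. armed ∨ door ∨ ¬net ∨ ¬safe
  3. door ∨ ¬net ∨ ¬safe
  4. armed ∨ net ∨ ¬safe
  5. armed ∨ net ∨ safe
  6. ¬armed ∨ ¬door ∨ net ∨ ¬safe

Unit clause (safe) forces safe = True.
Set net = True.
  then (door ∨ ¬net ∨ ¬safe) forces door = True.
Set armed = True.
All clauses satisfied.

net=T, door=T, safe=T, armed=T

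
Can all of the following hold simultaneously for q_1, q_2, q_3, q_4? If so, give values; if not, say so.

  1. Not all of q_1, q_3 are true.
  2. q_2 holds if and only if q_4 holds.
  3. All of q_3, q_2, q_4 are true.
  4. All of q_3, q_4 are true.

q_1=F, q_2=T, q_3=T, q_4=T

  (1) {q_1, q_3}: 1/2 true — not all ✓
  (2) q_2=T, q_4=T — same ✓
  (3) {q_3, q_2, q_4}: all 3 true ✓
  (4) {q_3, q_4}: all 2 true ✓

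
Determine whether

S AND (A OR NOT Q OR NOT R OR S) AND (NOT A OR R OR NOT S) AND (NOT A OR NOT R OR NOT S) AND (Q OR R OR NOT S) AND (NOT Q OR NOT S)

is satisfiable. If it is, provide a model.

Unit clause (S) forces S = True.
In (NOT Q OR NOT S) only NOT Q is left, so Q = False.
In (Q OR R OR NOT S) only R is left, so R = True.
In (NOT A OR NOT R OR NOT S) only NOT A is left, so A = False.
Check each clause:
  (S): S holds.
  (A OR NOT Q OR NOT R OR S): NOT Q holds.
  (NOT A OR R OR NOT S): NOT A holds.
  (NOT A OR NOT R OR NOT S): NOT A holds.
  (Q OR R OR NOT S): R holds.
  (NOT Q OR NOT S): NOT Q holds.
All clauses satisfied.

Q: False; A: False; S: True; R: True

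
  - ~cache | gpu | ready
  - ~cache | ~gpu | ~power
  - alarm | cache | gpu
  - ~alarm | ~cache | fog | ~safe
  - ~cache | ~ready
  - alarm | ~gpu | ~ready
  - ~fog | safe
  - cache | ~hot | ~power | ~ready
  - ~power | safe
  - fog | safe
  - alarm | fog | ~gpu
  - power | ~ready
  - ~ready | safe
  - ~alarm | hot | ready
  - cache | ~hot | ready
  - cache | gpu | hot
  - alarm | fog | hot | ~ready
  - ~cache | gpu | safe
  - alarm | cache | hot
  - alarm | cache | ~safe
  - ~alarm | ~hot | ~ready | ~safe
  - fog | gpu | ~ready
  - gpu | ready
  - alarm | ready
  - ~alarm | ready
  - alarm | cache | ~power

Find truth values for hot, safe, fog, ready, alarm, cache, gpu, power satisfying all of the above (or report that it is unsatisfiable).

Set hot = False.
Try safe = False:
  (~fog | safe) forces fog = False.
  clause (fog | safe) is falsified — backtrack.
So safe = True.
Set fog = False.
Set ready = True.
  then (~cache | ~ready) forces cache = False.
  then (power | ~ready) forces power = True.
  then (cache | gpu | hot) forces gpu = True.
  then (alarm | fog | hot | ~ready) forces alarm = True.
All clauses satisfied.

hot = False, safe = True, fog = False, ready = True, alarm = True, cache = False, gpu = True, power = True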